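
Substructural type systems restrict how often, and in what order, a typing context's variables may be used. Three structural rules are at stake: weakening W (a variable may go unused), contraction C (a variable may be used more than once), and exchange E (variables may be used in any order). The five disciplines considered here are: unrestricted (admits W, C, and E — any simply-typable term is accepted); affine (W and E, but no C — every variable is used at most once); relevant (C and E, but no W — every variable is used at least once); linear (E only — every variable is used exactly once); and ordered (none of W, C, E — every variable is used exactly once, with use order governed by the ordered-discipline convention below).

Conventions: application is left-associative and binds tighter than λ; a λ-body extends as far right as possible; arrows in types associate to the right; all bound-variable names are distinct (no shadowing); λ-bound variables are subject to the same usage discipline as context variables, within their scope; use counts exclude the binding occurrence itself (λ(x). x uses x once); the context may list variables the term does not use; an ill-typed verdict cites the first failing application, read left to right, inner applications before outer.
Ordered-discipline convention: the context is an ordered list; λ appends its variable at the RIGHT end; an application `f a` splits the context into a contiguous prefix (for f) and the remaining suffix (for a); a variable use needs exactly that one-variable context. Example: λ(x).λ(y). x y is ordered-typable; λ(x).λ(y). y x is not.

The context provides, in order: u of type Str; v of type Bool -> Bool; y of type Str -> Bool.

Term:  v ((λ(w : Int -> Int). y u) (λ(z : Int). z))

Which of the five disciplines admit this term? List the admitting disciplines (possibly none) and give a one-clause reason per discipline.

admitting disciplines: affine, unrestricted
variable uses: u=1, v=1, y=1, w (bound)=0, z (bound)=1
left-to-right use order: v, y, u, z
typing: ✓ — Bool
ordered: ✗ — w never used (weakening)
linear: ✗ — w never used (weakening)
affine: ✓ — u, v, y, w, z: no repeats, contraction unneeded
relevant: ✗ — w never used (weakening)
unrestricted: ✓ — type-checks (Bool) and nothing is barred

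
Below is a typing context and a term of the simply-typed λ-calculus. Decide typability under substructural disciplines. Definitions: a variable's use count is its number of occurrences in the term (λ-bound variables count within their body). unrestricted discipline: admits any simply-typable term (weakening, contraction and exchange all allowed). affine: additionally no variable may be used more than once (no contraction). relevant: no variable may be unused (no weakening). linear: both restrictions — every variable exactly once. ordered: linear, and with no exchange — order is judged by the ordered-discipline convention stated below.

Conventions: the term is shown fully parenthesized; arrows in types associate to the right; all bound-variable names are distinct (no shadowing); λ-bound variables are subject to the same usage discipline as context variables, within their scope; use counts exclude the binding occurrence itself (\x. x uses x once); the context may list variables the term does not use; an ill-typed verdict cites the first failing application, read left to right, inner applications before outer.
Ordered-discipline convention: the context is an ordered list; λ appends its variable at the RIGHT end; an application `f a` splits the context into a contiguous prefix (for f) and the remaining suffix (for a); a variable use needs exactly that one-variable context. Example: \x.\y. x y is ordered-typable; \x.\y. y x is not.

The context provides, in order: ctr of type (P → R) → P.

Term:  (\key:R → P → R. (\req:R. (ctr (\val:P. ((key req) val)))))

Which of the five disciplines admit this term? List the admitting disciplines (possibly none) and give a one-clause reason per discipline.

admitted in: ordered, linear, affine, relevant, unrestricted
variable uses: ctr: 1×, key [bound]: 1×, req [bound]: 1×, val [bound]: 1×
left-to-right use order: ctr, key, req, val
typing: well-typed — term : (R → P → R) → R → P
ordered ✓ (single-use (ctr, key, req, val), ordered derivation ok)
linear ✓ (ctr, key, req, val: one use apiece)
affine ✓ (no duplicate uses among ctr, key, req, val)
relevant ✓ (ctr, key, req, val: all used, weakening unneeded)
unrestricted ✓ (type-checks ((R → P → R) → R → P) and nothing is barred)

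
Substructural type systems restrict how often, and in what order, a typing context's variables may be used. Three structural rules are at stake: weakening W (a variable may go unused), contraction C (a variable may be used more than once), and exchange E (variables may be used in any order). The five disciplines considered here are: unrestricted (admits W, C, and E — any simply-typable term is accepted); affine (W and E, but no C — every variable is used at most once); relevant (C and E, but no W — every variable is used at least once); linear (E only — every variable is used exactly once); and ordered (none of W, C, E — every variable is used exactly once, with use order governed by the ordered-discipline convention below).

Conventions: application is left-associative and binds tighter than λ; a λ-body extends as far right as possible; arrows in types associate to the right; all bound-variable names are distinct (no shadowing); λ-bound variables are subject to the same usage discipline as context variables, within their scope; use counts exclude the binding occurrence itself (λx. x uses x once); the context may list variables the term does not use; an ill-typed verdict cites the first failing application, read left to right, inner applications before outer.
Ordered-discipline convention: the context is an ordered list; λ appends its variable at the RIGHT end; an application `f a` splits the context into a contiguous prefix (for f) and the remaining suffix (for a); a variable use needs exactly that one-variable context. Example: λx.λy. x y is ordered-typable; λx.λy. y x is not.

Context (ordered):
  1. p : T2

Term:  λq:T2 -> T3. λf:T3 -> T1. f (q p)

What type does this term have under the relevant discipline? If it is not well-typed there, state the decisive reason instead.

term : (T2 -> T3) -> (T3 -> T1) -> T1
variable uses: p: 1×, q (bound): 1×, f (bound): 1×
use order (left to right): f, q, p
typing: well-typed at (T2 -> T3) -> (T3 -> T1) -> T1
summary: ordered ✗; linear ✓; affine ✓; relevant ✓; unrestricted ✓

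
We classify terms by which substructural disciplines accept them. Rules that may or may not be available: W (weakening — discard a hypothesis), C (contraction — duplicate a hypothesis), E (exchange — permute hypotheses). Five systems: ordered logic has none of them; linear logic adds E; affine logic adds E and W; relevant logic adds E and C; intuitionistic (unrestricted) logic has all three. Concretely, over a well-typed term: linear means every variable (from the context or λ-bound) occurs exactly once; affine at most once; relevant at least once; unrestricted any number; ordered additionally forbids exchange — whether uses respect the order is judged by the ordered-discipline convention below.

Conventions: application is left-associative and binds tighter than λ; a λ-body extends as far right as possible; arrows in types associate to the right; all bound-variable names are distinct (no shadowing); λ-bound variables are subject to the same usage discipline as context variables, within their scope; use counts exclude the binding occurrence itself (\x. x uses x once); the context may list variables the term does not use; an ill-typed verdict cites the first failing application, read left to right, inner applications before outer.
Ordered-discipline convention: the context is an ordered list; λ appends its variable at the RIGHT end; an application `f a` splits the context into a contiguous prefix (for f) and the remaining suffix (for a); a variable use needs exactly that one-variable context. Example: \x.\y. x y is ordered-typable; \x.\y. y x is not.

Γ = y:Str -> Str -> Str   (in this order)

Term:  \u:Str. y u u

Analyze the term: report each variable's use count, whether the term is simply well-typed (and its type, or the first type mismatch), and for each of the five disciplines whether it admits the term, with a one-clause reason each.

counts: y: 1×, u (bound): 2×
uses in reading order: y, u, u
typing: the term checks, with type Str -> Str
ordered: ✗, uses contraction: u ×2
linear: ✗, uses contraction: u ×2
affine: ✗, uses contraction: u ×2
relevant: ✓, y, u: all used, weakening unneeded
unrestricted: ✓, well-typed at Str -> Str; no restrictions here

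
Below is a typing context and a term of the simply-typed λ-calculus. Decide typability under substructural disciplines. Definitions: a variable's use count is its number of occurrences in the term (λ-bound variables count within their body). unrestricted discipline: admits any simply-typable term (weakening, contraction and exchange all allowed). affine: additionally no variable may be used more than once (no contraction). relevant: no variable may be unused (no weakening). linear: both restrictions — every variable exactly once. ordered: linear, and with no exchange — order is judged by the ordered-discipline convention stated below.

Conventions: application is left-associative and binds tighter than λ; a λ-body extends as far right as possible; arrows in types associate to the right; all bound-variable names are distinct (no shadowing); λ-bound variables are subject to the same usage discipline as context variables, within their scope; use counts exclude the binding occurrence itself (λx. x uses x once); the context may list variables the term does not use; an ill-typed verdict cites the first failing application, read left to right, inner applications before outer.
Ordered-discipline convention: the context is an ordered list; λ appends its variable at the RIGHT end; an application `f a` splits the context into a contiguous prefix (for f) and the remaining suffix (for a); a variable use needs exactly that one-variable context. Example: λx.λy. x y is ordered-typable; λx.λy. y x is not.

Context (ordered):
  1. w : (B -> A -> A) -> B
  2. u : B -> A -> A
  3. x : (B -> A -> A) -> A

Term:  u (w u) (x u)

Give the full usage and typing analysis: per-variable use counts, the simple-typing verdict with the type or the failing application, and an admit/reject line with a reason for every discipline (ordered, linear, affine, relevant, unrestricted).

counts: w: 1, u: 3, x: 1
left-to-right use order: u, w, u, x, u
typing: the term checks, with type A
ordered ✗ (uses contraction: u ×3)
linear ✗ (uses contraction: u ×3)
affine ✗ (uses contraction: u ×3)
relevant ✓ (none of w, u, x goes unused)
unrestricted ✓ (typability at A is all that's needed)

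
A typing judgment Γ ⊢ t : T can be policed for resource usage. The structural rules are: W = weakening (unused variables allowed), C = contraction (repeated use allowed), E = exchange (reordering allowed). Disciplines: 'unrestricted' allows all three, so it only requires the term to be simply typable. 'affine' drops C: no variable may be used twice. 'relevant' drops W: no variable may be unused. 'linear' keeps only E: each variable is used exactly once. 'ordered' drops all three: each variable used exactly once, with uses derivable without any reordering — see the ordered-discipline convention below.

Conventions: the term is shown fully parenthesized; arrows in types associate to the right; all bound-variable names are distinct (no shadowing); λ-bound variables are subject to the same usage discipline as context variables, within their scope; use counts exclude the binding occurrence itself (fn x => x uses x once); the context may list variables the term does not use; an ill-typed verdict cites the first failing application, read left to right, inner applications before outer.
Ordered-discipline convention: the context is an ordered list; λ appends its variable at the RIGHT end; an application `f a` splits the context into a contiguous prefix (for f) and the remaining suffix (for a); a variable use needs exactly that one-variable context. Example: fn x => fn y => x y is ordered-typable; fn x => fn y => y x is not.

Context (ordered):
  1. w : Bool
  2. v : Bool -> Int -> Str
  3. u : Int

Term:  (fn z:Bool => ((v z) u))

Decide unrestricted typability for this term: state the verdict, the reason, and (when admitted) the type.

yes — type-checks (Bool -> Str) and nothing is barred; term : Bool -> Str
counts: w=0; v=1; u=1; z [bound]=1
use order (left to right): v, z, u
typing: the term checks, with type Bool -> Str
all disciplines: ordered ✗ | linear ✗ | affine ✓ | relevant ✗ | unrestricted ✓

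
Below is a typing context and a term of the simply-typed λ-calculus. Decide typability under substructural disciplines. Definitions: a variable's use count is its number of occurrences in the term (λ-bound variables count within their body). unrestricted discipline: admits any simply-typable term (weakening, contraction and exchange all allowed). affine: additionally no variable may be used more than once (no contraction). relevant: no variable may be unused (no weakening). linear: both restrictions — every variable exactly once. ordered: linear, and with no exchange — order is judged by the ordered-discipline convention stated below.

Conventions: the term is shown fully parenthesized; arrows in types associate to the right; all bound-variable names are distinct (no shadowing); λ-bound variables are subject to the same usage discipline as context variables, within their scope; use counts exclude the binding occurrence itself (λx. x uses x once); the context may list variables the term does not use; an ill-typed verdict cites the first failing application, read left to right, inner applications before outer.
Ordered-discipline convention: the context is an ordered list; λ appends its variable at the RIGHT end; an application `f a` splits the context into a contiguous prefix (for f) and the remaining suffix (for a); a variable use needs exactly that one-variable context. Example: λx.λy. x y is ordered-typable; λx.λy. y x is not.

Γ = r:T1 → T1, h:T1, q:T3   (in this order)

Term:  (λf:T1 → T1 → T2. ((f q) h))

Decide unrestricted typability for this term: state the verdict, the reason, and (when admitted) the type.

no — a type mismatch blocks all five
usage: r=0; h=1; q=1; f [bound]=1
order of uses: f, q, h
typing: ill-typed: a function awaiting T1 gets T3
across the five disciplines: ordered ✗, linear ✗, affine ✗, relevant ✗, unrestricted ✗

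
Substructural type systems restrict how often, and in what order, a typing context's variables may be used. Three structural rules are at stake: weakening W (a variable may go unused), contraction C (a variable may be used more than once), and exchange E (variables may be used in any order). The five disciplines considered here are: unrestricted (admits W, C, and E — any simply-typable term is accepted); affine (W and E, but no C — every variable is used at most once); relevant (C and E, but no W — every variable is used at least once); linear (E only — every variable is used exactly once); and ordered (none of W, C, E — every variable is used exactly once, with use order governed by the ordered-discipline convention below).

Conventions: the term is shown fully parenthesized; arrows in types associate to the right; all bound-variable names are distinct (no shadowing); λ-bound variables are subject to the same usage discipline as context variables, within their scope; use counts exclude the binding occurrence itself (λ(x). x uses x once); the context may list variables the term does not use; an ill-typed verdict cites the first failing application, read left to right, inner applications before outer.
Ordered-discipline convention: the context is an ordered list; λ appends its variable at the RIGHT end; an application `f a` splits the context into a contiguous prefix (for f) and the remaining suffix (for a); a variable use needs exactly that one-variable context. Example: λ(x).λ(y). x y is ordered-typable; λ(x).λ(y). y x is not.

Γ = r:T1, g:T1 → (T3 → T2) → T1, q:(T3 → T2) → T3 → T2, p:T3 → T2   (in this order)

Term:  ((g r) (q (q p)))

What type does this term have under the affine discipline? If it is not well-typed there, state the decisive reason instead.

not well-typed under affine — repeated use of q ×2
counts: r=1; g=1; q=2; p=1
order of uses: g, r, q, q, p
typing: well-typed — term : T1
summary: ordered ✗; linear ✗; affine ✗; relevant ✓; unrestricted ✓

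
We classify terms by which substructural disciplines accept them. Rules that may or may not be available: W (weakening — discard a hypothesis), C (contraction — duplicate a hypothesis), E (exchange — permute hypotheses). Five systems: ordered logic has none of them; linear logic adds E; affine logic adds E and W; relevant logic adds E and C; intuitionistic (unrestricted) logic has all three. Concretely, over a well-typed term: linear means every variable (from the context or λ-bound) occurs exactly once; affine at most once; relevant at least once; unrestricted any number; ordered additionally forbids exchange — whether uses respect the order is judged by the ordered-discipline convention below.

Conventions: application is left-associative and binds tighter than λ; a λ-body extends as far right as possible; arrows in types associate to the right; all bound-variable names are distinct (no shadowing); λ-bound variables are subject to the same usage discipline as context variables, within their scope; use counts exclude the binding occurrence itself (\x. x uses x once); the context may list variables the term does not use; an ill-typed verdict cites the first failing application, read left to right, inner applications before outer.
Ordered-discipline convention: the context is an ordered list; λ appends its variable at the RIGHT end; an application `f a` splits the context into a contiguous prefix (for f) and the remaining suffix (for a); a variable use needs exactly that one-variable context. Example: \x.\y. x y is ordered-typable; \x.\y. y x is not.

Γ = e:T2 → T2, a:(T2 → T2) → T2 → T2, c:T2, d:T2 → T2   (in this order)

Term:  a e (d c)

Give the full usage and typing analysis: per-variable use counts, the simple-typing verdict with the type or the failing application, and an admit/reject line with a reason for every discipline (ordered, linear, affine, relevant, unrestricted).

use counts: e=1, a=1, c=1, d=1
order of uses: a, e, d, c
typing: well-typed — term : T2
ordered: ✗, no ordered split (uses run a, e, d, c)
linear: ✓, each of e, a, c, d used exactly once
affine: ✓, no duplicate uses among e, a, c, d
relevant: ✓, every one of e, a, c, d appears
unrestricted: ✓, type-checks (T2) and nothing is barred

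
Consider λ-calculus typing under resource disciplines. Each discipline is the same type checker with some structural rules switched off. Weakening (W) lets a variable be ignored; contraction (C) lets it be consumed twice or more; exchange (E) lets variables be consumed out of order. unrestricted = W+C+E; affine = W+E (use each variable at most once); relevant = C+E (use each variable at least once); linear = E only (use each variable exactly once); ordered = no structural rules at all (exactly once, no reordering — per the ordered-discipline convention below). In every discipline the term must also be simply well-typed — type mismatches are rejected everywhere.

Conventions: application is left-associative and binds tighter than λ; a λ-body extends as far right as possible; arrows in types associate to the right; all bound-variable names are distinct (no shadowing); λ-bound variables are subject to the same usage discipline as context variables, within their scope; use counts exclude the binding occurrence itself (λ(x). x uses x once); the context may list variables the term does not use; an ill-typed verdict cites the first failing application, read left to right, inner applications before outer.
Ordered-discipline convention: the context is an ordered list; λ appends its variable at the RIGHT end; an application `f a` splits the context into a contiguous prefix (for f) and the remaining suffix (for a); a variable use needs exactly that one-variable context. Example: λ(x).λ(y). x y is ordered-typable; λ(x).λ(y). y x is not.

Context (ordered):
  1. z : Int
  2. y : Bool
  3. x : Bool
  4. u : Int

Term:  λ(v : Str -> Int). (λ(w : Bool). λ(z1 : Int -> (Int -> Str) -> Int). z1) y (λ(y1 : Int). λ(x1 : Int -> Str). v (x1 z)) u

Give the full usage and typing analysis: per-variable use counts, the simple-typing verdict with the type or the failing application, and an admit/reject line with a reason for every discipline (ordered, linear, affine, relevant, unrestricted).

use counts: z ×1, y ×1, x ×0, u ×1, v (bound) ×1, w (bound) ×0, z1 (bound) ×1, y1 (bound) ×0, x1 (bound) ×1
uses in reading order: z1, y, v, x1, z, u
typing: the term checks, with type (Str -> Int) -> (Int -> Str) -> Int
ordered ✗ (x, w, y1 never used (weakening))
linear ✗ (x, w, y1 never used (weakening))
affine ✓ (no duplicate uses among z, y, x, u, v, w, z1, y1, x1)
relevant ✗ (x, w, y1 never used (weakening))
unrestricted ✓ (type-checks ((Str -> Int) -> (Int -> Str) -> Int) and nothing is barred)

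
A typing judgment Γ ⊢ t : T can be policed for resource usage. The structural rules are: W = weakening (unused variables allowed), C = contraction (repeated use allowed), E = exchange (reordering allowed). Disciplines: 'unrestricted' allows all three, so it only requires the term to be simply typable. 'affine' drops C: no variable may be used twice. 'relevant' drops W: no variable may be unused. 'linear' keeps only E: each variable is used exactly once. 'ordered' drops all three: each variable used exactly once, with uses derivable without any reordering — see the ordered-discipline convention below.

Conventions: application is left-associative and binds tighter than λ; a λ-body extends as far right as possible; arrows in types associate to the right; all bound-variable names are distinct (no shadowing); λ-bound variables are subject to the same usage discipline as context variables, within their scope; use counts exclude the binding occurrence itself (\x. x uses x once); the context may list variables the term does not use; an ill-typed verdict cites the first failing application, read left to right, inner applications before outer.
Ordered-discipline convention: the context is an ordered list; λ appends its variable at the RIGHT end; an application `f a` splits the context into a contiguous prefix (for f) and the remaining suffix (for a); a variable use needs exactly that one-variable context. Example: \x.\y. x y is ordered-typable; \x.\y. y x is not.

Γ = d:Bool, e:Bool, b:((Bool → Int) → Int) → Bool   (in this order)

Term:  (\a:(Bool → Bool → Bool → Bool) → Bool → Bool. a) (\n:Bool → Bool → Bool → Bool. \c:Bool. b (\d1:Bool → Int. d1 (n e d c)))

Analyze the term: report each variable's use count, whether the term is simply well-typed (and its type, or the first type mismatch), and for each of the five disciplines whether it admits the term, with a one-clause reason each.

usage: d ×1; e ×1; b ×1; a [bound] ×1; n [bound] ×1; c [bound] ×1; d1 [bound] ×1
order of uses: a, b, d1, n, e, d, c
typing: ✓ — (Bool → Bool → Bool → Bool) → Bool → Bool
ordered: ✗, no contiguous prefix/suffix split fits a, b, d1, n, e, d, c
linear: ✓, each of d, e, b, a, n, c, d1 used exactly once
affine: ✓, d, e, b, a, n, c, d1: no repeats, contraction unneeded
relevant: ✓, d, e, b, a, n, c, d1: all used, weakening unneeded
unrestricted: ✓, typability at (Bool → Bool → Bool → Bool) → Bool → Bool is all that's needed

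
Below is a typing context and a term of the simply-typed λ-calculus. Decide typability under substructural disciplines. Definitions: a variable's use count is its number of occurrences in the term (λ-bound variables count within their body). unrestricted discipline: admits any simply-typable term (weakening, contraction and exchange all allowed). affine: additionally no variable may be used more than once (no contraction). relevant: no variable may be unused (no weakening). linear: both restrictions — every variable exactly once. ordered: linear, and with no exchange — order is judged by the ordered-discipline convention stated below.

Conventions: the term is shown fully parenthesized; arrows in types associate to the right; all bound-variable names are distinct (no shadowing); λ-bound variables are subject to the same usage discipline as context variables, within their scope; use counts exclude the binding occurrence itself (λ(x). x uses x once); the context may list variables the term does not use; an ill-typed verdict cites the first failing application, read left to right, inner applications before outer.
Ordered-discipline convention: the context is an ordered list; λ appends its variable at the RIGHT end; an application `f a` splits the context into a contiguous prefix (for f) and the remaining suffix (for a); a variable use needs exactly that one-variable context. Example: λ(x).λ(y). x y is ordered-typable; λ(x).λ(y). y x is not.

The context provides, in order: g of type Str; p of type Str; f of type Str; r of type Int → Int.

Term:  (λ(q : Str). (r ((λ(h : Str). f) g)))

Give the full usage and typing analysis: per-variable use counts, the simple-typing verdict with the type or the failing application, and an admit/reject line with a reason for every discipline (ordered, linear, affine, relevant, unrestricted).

variable uses: g: 1×; p: 0×; f: 1×; r: 1×; q (bound): 0×; h (bound): 0×
use order (left to right): r, f, g
typing: ill-typed: an application expects Int but receives Str
ordered ✗ (fails simple typing)
linear ✗ (a type mismatch blocks all five)
affine ✗ (the type mismatch rejects it)
relevant ✗ (not simply typable)
unrestricted ✗ (fails simple typing)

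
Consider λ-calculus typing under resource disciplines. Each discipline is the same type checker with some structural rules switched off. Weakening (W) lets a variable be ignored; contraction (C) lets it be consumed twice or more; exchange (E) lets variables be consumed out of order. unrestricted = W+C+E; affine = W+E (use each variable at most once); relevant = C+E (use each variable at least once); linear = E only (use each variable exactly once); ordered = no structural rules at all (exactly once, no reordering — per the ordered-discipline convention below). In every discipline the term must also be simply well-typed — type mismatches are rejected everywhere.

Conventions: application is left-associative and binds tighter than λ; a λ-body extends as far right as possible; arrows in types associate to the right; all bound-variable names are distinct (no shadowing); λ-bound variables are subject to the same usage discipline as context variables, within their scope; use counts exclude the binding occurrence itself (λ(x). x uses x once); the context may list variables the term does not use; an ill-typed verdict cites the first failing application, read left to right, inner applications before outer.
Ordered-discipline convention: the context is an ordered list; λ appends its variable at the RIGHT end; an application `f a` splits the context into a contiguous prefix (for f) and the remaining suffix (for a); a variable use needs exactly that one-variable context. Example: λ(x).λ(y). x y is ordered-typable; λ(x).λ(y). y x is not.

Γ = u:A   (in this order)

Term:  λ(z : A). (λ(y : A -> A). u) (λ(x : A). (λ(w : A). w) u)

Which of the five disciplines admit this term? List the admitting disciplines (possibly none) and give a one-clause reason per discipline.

admitted in: unrestricted
variable uses: u ×2, z (bound) ×0, y (bound) ×0, x (bound) ×0, w (bound) ×1
use order (left to right): u, w, u
typing: the term checks, with type A -> A
ordered ✗ (repeated use of u ×2; unused: z, y, x — weakening required)
linear ✗ (repeated use of u ×2; unused: z, y, x — weakening required)
affine ✗ (repeated use of u ×2)
relevant ✗ (unused: z, y, x — weakening required)
unrestricted ✓ (simply typable at A -> A; W, C, E all held)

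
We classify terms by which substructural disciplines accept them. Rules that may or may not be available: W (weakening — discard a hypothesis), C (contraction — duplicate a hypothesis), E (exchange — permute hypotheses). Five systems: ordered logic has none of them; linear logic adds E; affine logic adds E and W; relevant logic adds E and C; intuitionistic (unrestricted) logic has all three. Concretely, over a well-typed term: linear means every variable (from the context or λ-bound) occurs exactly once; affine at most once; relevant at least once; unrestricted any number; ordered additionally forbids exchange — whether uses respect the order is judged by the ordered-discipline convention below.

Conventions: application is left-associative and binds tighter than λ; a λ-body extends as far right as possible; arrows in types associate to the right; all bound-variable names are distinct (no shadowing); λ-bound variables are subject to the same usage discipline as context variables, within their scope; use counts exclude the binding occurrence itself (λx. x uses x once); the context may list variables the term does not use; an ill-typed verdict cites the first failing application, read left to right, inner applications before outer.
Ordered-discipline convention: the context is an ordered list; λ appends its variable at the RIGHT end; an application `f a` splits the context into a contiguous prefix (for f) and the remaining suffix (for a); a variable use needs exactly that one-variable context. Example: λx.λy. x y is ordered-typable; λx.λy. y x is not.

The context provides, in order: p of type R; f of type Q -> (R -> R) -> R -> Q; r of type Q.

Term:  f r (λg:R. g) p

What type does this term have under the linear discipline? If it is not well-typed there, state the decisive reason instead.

term : Q
usage: p: 1×; f: 1×; r: 1×; g (bound): 1×
use order (left to right): f, r, g, p
typing: ✓ — Q
summary: ordered ✗, linear ✓, affine ✓, relevant ✓, unrestricted ✓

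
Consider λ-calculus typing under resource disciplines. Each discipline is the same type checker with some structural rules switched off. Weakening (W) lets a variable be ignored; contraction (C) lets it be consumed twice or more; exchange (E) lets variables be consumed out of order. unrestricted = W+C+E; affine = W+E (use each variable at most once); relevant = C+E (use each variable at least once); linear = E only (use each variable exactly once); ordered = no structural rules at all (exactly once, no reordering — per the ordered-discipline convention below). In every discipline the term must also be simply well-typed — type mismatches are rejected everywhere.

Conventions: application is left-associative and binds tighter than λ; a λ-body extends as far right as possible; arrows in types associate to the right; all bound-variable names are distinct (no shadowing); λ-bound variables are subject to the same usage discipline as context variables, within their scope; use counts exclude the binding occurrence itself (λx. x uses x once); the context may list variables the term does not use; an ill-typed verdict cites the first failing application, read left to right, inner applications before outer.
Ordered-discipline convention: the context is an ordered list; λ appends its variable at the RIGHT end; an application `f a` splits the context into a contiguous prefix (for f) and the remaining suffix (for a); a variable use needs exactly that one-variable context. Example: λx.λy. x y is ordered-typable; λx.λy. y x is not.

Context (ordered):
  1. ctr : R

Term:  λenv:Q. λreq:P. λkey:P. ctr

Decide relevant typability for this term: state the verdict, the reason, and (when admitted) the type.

no — needs weakening: env, req, key unused
counts: ctr ×1; env (λ-bound) ×0; req (λ-bound) ×0; key (λ-bound) ×0
order of uses: ctr
typing: the term checks, with type Q → P → P → R
summary: ordered ✗ · linear ✗ · affine ✓ · relevant ✗ · unrestricted ✓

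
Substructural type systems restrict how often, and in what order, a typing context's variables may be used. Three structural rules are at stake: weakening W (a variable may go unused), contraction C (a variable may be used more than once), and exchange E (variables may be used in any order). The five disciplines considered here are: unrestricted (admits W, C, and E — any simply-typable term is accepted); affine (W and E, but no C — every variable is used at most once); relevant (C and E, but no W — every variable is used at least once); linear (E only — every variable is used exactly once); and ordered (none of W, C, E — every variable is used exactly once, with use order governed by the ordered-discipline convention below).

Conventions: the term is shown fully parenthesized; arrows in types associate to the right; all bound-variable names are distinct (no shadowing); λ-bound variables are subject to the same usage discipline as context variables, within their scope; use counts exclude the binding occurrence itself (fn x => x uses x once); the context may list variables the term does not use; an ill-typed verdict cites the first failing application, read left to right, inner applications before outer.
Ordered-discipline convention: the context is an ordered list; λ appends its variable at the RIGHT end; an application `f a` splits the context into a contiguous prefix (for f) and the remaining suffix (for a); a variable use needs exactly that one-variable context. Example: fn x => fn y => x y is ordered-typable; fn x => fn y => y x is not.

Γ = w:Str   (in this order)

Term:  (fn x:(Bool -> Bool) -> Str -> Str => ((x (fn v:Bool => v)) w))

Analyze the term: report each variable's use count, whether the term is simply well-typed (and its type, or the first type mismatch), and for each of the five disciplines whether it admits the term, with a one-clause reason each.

variable uses: w ×1, x (bound) ×1, v (bound) ×1
uses in reading order: x, v, w
typing: the term checks, with type ((Bool -> Bool) -> Str -> Str) -> Str
ordered: ✗, no contiguous prefix/suffix split fits x, v, w
linear: ✓, exactly-once usage across w, x, v
affine: ✓, no duplicate uses among w, x, v
relevant: ✓, w, x, v: all used, weakening unneeded
unrestricted: ✓, simply typable at ((Bool -> Bool) -> Str -> Str) -> Str; W, C, E all held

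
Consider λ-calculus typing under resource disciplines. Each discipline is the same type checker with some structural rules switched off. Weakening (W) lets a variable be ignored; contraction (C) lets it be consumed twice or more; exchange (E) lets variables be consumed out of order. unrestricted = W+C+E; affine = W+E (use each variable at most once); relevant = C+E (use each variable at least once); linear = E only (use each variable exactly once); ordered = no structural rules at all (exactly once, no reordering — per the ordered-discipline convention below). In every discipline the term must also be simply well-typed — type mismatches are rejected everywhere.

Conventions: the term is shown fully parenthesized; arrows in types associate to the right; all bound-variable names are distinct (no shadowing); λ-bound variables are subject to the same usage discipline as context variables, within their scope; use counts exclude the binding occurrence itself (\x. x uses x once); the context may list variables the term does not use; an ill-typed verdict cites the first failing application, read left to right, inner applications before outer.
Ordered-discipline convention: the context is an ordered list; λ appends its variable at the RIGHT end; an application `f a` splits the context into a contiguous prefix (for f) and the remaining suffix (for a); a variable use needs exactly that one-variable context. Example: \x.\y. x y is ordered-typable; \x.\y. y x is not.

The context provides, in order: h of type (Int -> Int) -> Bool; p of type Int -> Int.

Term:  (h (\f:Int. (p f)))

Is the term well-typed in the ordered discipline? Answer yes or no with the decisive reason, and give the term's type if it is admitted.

yes — one use each (h, p, f); ordered split holds; term : Bool
usage: h=1; p=1; f (bound)=1
uses in reading order: h, p, f
typing: the term checks, with type Bool
per-discipline verdicts: ordered ✓; linear ✓; affine ✓; relevant ✓; unrestricted ✓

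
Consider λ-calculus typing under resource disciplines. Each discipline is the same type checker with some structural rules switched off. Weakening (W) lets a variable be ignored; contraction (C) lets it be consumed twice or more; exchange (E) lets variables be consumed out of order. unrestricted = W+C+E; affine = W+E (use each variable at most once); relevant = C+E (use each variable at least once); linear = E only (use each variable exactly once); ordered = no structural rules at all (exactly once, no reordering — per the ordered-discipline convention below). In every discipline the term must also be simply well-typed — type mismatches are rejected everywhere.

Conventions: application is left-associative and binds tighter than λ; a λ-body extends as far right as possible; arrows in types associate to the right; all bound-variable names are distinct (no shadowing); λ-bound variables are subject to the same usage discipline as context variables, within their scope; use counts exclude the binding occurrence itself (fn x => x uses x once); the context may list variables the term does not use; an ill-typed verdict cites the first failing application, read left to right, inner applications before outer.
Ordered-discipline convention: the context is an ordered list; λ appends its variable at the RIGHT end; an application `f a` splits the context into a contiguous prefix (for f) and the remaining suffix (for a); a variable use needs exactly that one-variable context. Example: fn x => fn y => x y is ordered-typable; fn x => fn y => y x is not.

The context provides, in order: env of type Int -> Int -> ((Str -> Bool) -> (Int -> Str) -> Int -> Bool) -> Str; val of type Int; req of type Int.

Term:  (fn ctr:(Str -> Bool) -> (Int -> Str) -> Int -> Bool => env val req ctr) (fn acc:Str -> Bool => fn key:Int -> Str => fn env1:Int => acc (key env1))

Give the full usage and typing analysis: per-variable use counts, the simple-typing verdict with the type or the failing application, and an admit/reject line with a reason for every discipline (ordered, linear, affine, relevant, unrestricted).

variable uses: env: 1×; val: 1×; req: 1×; ctr (λ-bound): 1×; acc (λ-bound): 1×; key (λ-bound): 1×; env1 (λ-bound): 1×
use order (left to right): env, val, req, ctr, acc, key, env1
typing: the term checks, with type Str
ordered: ✓ — single-use (env, val, req, ctr, acc, key, env1), ordered derivation ok
linear: ✓ — single use per variable (env, val, req, ctr, acc, key, env1)
affine: ✓ — at most one use each (env, val, req, ctr, acc, key, env1)
relevant: ✓ — at least one use each (env, val, req, ctr, acc, key, env1)
unrestricted: ✓ — type-checks (Str) and nothing is barred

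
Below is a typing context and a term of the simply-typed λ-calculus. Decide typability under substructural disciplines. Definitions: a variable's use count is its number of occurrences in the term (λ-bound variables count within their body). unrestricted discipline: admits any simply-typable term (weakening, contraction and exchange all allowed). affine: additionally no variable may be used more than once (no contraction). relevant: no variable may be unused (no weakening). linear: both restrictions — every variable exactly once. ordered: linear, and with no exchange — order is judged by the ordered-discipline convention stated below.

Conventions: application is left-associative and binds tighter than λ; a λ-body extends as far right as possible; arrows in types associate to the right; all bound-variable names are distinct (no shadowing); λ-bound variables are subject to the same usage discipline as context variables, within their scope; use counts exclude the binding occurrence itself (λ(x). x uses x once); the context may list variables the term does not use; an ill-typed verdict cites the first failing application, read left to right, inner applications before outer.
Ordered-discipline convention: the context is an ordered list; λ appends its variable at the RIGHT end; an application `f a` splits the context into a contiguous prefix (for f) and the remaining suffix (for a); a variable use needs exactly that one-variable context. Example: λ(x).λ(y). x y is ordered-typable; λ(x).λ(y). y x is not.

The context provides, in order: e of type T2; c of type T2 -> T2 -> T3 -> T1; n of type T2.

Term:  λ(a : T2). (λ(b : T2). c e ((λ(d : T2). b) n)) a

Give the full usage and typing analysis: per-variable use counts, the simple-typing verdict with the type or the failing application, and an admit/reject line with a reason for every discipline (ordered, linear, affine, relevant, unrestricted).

use counts: e: 1×, c: 1×, n: 1×, a [bound]: 1×, b [bound]: 1×, d [bound]: 0×
use order (left to right): c, e, b, n, a
typing: well-typed — term : T2 -> T3 -> T1
ordered: ✗, needs weakening: d unused
linear: ✗, needs weakening: d unused
affine: ✓, at most one use each (e, c, n, a, b, d)
relevant: ✗, needs weakening: d unused
unrestricted: ✓, type-checks (T2 -> T3 -> T1) and nothing is barred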